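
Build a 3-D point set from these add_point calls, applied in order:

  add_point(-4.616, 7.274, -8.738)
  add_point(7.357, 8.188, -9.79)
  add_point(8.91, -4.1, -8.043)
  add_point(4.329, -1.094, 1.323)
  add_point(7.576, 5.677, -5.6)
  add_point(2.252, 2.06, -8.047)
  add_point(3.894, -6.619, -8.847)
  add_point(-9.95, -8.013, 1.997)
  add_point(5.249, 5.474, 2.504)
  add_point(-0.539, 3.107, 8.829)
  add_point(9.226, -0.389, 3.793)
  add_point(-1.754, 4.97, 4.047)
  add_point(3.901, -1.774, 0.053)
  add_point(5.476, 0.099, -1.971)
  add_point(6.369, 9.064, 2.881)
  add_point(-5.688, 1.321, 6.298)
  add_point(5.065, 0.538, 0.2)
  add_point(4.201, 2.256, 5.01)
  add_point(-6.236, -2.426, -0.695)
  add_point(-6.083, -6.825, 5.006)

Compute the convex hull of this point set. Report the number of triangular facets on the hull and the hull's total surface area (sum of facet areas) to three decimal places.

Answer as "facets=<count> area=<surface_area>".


facets=18 area=1048.624

11 of the 20 inputs are extreme points: [0, 1, 2, 6, 7, 9, 10, 11, 14, 15, 19].

Area of each hull facet:
  f1: (p1, p14, p10) → 63.1711
  f2: (p9, p14, p10) → 49.7475
  f3: (p2, p1, p10) → 76.6352
  f4: (p2, p6, p10) → 33.6602
  f5: (p2, p6, p1) → 33.7528
  f6: (p19, p9, p10) → 69.1784
  f7: (p19, p6, p7) → 43.0152
  f8: (p19, p6, p10) → 113.6025
  f9: (p15, p19, p7) → 19.3995
  f10: (p15, p19, p9) → 22.7366
  f11: (p0, p1, p14) → 75.8085
  f12: (p0, p15, p7) → 90.1309
  f13: (p0, p6, p1) → 87.4535
  f14: (p0, p6, p7) → 134.7956
  f15: (p11, p9, p14) → 24.1256
  f16: (p11, p15, p9) → 13.9496
  f17: (p11, p0, p14) → 60.9947
  f18: (p11, p0, p15) → 36.4666
Σ area = 1048.624

Check V−E+F: 11 − 27 + 18 = 2.


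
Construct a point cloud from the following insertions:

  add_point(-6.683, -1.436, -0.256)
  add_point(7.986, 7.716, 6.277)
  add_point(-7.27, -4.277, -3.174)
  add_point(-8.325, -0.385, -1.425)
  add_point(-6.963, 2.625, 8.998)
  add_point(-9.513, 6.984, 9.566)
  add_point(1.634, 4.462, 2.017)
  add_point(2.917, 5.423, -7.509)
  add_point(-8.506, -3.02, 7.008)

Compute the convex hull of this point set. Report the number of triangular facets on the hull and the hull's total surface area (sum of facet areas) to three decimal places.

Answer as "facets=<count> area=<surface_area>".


Points on the hull: [1, 2, 3, 4, 5, 7, 8] (7 of 9).

Per-facet area ½‖(b−a)×(c−a)‖:
  f1: (p7, p1, p5) → 130.5337
  f2: (p7, p2, p1) → 109.1826
  f3: (p8, p2, p1) → 101.4918
  f4: (p3, p7, p5) → 91.3728
  f5: (p3, p7, p2) → 30.8565
  f6: (p3, p8, p5) → 45.7830
  f7: (p3, p8, p2) → 19.2792
  f8: (p4, p1, p5) → 39.7701
  f9: (p4, p8, p5) → 11.3070
  f10: (p4, p8, p1) → 43.7587
Σ area = 623.335

Euler characteristic 7−15+10 = 2 ✓

facets=10 area=623.335


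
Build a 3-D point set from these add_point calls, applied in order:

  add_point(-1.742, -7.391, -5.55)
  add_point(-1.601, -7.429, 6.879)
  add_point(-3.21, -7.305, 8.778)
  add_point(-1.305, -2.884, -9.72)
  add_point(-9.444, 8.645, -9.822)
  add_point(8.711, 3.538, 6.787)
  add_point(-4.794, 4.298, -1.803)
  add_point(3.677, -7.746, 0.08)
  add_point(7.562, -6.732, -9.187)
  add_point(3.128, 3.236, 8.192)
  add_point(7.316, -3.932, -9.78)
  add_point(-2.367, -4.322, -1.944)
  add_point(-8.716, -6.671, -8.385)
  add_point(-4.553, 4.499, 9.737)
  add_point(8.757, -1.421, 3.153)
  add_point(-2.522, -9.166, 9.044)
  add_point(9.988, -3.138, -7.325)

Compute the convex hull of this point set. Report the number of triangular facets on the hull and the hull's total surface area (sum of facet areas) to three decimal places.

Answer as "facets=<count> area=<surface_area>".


facets=24 area=1215.620

Points on the hull: [0, 2, 3, 4, 5, 7, 8, 9, 10, 12, 13, 14, 15, 16] (14 of 17).

Triangle areas on the boundary:
  f1: (p12, p13, p4) → 151.1837
  f2: (p5, p16, p4) → 175.7705
  f3: (p5, p13, p4) → 140.0810
  f4: (p3, p12, p4) → 58.9014
  f5: (p8, p3, p12) → 32.0741
  f6: (p2, p13, p15) → 3.7713
  f7: (p2, p12, p15) → 17.4117
  f8: (p2, p12, p13) → 107.4790
  f9: (p14, p5, p16) → 23.1443
  f10: (p14, p5, p15) → 45.0453
  f11: (p14, p8, p16) → 22.5237
  f12: (p9, p13, p15) → 52.1996
  f13: (p9, p5, p15) → 34.8773
  f14: (p9, p5, p13) → 4.9379
  f15: (p0, p12, p15) → 52.4674
  f16: (p0, p8, p15) → 66.9712
  f17: (p0, p8, p12) → 26.4825
  f18: (p10, p16, p4) → 34.7851
  f19: (p10, p8, p16) → 5.3349
  f20: (p10, p3, p4) → 45.4378
  f21: (p10, p8, p3) → 12.2190
  f22: (p7, p8, p15) → 11.4985
  f23: (p7, p14, p15) → 47.2323
  f24: (p7, p14, p8) → 43.7908
Σ area = 1215.620

Euler characteristic 14−36+24 = 2 ✓


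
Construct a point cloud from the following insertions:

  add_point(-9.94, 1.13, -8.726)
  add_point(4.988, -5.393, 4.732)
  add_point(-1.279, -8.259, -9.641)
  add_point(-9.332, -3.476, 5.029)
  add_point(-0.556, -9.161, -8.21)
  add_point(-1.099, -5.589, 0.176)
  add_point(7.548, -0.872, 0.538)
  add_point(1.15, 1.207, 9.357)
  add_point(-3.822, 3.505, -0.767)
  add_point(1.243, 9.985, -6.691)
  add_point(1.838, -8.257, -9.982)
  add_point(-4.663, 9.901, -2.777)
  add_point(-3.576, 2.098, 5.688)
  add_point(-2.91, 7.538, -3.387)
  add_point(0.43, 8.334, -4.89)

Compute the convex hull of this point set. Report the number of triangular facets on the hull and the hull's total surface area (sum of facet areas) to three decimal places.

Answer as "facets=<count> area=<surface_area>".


facets=18 area=937.675

Points on the hull: [0, 1, 2, 3, 4, 6, 7, 9, 10, 11, 12] (11 of 15).

Facet areas (half cross-product norm):
  f1: (p7, p9, p6) → 80.3459
  f2: (p10, p9, p0) → 106.4217
  f3: (p10, p9, p6) → 100.6259
  f4: (p11, p9, p0) → 41.7228
  f5: (p11, p7, p9) → 56.3266
  f6: (p3, p11, p0) → 82.9951
  f7: (p1, p7, p6) → 29.7994
  f8: (p1, p10, p6) → 46.9146
  f9: (p1, p3, p7) → 54.4985
  f10: (p2, p10, p0) → 14.7289
  f11: (p2, p3, p0) → 91.2124
  f12: (p12, p11, p7) → 27.5287
  f13: (p12, p3, p7) → 20.9595
  f14: (p12, p3, p11) → 43.7066
  f15: (p4, p1, p3) → 99.6150
  f16: (p4, p2, p3) → 15.0608
  f17: (p4, p1, p10) → 22.4666
  f18: (p4, p2, p10) → 2.7460
Σ area = 937.675

Euler: V−E+F = 11−27+18 = 2.


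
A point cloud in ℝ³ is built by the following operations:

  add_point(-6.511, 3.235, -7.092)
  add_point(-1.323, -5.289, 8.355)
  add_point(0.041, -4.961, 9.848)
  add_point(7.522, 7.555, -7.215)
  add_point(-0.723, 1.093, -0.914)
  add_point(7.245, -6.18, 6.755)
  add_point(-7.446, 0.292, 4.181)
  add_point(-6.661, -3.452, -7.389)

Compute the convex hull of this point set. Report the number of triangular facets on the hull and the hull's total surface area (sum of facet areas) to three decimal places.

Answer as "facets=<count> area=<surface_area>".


facets=10 area=655.505

7 of the 8 inputs are extreme points: [0, 1, 2, 3, 5, 6, 7].

Triangle areas on the boundary:
  f1: (p7, p5, p3) → 158.4552
  f2: (p0, p3, p6) → 84.7257
  f3: (p0, p7, p6) → 38.2515
  f4: (p0, p7, p3) → 46.6542
  f5: (p2, p3, p6) → 108.3855
  f6: (p2, p5, p3) → 76.4130
  f7: (p1, p7, p6) → 55.3840
  f8: (p1, p2, p6) → 7.0457
  f9: (p1, p7, p5) → 72.4262
  f10: (p1, p2, p5) → 7.7635
Σ area = 655.505

Euler characteristic 7−15+10 = 2 ✓


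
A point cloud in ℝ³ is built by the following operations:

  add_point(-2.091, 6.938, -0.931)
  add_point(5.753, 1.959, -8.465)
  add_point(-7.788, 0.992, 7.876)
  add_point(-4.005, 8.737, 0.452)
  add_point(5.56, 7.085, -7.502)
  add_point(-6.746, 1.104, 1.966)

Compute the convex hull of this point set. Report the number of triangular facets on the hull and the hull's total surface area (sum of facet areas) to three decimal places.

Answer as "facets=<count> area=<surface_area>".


Hull vertices (5/6): indices [1, 2, 3, 4, 5].

Triangle areas on the boundary:
  f1: (p5, p1, p2) → 31.5609
  f2: (p5, p3, p2) → 23.9374
  f3: (p5, p3, p1) → 61.0097
  f4: (p4, p1, p2) → 55.0338
  f5: (p4, p3, p2) → 58.2752
  f6: (p4, p3, p1) → 31.4916
Σ area = 261.309

Euler characteristic 5−9+6 = 2 ✓

facets=6 area=261.309


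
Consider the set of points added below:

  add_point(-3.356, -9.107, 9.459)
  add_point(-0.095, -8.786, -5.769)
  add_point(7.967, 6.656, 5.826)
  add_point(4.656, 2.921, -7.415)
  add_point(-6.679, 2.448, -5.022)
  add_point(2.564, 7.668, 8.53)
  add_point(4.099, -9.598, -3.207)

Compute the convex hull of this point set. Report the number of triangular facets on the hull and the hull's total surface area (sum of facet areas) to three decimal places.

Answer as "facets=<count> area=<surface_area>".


facets=10 area=787.777

Extreme-point indices: [0, 1, 2, 3, 4, 5, 6] — 7 of 7 on the boundary.

Area of each hull facet:
  f1: (p0, p6, p2) → 131.5841
  f2: (p3, p6, p2) → 93.4604
  f3: (p5, p0, p4) → 138.9339
  f4: (p5, p0, p2) → 53.8541
  f5: (p5, p3, p4) → 92.5218
  f6: (p5, p3, p2) → 41.9640
  f7: (p1, p3, p4) → 66.7319
  f8: (p1, p3, p6) → 31.5813
  f9: (p1, p0, p4) → 100.5219
  f10: (p1, p0, p6) → 36.6232
Σ area = 787.777

Euler: V−E+F = 7−15+10 = 2.


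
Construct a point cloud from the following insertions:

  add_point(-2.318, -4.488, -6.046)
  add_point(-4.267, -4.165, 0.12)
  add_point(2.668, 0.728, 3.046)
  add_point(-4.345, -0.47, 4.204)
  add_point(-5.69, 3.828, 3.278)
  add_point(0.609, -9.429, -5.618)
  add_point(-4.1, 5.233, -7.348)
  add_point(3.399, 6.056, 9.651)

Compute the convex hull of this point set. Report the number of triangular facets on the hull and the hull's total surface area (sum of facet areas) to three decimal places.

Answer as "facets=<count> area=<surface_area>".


Hull vertices (8/8): indices [0, 1, 2, 3, 4, 5, 6, 7].

Area of each hull facet:
  f1: (p6, p7, p4) → 55.9853
  f2: (p3, p7, p4) → 25.6745
  f3: (p3, p5, p7) → 72.7961
  f4: (p0, p6, p5) → 10.0065
  f5: (p2, p5, p7) → 11.2164
  f6: (p2, p6, p7) → 50.4315
  f7: (p2, p6, p5) → 84.2370
  f8: (p1, p3, p5) → 13.1243
  f9: (p1, p0, p5) → 18.4972
  f10: (p1, p3, p4) → 11.0949
  f11: (p1, p6, p4) → 45.5671
  f12: (p1, p0, p6) → 32.2637
Σ area = 430.895

Euler: V−E+F = 8−18+12 = 2.

facets=12 area=430.895


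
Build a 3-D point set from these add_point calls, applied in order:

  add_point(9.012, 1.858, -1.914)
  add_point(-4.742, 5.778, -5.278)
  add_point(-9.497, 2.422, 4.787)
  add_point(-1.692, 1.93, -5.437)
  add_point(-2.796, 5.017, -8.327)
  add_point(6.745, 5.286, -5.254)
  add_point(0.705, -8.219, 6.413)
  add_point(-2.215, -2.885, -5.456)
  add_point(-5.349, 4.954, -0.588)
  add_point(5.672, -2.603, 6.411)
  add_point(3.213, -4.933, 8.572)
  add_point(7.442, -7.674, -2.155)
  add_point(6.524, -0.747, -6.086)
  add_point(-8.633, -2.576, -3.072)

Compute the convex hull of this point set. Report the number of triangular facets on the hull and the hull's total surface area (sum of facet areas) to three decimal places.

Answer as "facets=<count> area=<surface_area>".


facets=22 area=763.608

Hull vertices (13/14): indices [0, 1, 2, 4, 5, 6, 7, 8, 9, 10, 11, 12, 13].

Area of each hull facet:
  f1: (p10, p6, p2) → 34.4579
  f2: (p10, p11, p6) → 25.4469
  f3: (p13, p6, p2) → 64.8487
  f4: (p13, p11, p6) → 78.1541
  f5: (p9, p10, p2) → 30.3219
  f6: (p9, p5, p2) → 111.4314
  f7: (p9, p5, p0) → 19.7019
  f8: (p9, p11, p0) → 42.6557
  f9: (p9, p10, p11) → 19.5474
  f10: (p1, p5, p4) → 17.9781
  f11: (p1, p13, p2) → 43.0493
  f12: (p1, p13, p4) → 17.0571
  f13: (p12, p5, p4) → 30.3915
  f14: (p12, p11, p0) → 22.0935
  f15: (p12, p5, p0) → 13.5902
  f16: (p7, p13, p4) → 28.8765
  f17: (p7, p13, p11) → 26.8291
  f18: (p7, p12, p4) → 37.3869
  f19: (p7, p12, p11) → 35.8556
  f20: (p8, p5, p2) → 27.5674
  f21: (p8, p1, p2) → 8.9603
  f22: (p8, p1, p5) → 27.4069
Σ area = 763.608

Euler characteristic 13−33+22 = 2 ✓


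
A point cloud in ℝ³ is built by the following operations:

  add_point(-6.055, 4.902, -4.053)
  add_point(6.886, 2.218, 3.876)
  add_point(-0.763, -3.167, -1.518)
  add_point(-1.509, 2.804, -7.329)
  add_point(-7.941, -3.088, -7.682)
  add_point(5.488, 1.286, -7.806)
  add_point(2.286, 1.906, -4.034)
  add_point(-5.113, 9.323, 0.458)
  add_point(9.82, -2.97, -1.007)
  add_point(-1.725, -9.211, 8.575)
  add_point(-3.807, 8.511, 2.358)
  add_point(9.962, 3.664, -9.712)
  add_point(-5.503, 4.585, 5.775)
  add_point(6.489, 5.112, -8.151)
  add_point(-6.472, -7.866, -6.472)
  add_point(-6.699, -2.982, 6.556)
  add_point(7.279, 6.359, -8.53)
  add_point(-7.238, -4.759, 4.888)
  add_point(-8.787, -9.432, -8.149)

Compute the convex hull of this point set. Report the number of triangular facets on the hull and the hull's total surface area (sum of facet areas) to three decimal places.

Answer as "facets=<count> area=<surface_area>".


14 of the 19 inputs are extreme points: [0, 1, 3, 4, 7, 8, 9, 10, 11, 12, 15, 16, 17, 18].

Per-facet area ½‖(b−a)×(c−a)‖:
  f1: (p4, p11, p18) → 54.7570
  f2: (p8, p11, p18) → 114.3636
  f3: (p8, p9, p18) → 142.3495
  f4: (p8, p1, p11) → 41.9532
  f5: (p8, p1, p9) → 57.7598
  f6: (p16, p4, p11) → 34.7567
  f7: (p16, p1, p11) → 25.9538
  f8: (p17, p9, p18) → 52.7009
  f9: (p17, p15, p9) → 9.9510
  f10: (p17, p4, p18) → 40.6967
  f11: (p17, p4, p7) → 86.3676
  f12: (p10, p16, p7) → 19.0421
  f13: (p10, p16, p1) → 79.2078
  f14: (p0, p4, p7) → 10.3262
  f15: (p0, p16, p7) → 45.1480
  f16: (p12, p17, p7) → 27.4595
  f17: (p12, p17, p15) → 7.1750
  f18: (p12, p10, p7) → 5.5524
  f19: (p12, p15, p9) → 23.3509
  f20: (p12, p1, p9) → 85.2443
  f21: (p12, p10, p1) → 33.7038
  f22: (p3, p16, p4) → 15.9891
  f23: (p3, p0, p4) → 24.9056
  f24: (p3, p0, p16) → 22.0340
Σ area = 1060.748

Check V−E+F: 14 − 36 + 24 = 2.

facets=24 area=1060.748


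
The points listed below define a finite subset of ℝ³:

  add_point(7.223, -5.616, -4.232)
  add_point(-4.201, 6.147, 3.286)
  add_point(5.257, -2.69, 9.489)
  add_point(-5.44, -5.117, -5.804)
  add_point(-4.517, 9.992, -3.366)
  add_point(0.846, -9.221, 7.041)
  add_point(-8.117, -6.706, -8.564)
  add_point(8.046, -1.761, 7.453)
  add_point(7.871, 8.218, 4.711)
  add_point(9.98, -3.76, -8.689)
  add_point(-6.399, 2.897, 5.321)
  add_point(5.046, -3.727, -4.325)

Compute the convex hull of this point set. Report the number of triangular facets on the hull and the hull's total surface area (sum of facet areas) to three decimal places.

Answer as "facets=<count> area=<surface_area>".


facets=16 area=1055.234

Extreme-point indices: [0, 1, 2, 4, 5, 6, 7, 8, 9, 10] — 10 of 12 on the boundary.

Area of each hull facet:
  f1: (p4, p9, p6) → 153.5043
  f2: (p8, p4, p9) → 131.2890
  f3: (p7, p8, p9) → 83.9168
  f4: (p7, p8, p2) → 17.0550
  f5: (p7, p5, p2) → 13.1497
  f6: (p10, p5, p2) → 54.6127
  f7: (p10, p8, p2) → 78.8649
  f8: (p10, p4, p6) → 93.3015
  f9: (p10, p5, p6) → 113.8494
  f10: (p0, p7, p9) → 26.8387
  f11: (p0, p7, p5) → 60.8539
  f12: (p0, p9, p6) → 42.6180
  f13: (p0, p5, p6) → 104.0887
  f14: (p1, p8, p4) → 47.3364
  f15: (p1, p10, p4) → 11.3261
  f16: (p1, p10, p8) → 22.6291
Σ area = 1055.234

Check V−E+F: 10 − 24 + 16 = 2.


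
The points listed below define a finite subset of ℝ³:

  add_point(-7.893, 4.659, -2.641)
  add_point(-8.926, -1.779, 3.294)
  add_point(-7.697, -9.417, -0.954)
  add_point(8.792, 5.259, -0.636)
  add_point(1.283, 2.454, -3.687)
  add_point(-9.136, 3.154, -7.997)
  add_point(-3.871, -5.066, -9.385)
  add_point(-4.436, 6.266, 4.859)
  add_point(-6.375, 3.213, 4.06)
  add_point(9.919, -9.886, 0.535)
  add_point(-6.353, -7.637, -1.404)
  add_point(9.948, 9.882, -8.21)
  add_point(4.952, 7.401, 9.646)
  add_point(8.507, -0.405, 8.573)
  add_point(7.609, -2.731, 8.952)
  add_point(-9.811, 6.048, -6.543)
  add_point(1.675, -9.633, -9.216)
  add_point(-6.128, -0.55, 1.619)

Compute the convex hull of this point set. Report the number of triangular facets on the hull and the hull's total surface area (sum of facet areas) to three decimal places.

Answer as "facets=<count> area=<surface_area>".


13 of the 18 inputs are extreme points: [1, 2, 5, 6, 7, 8, 9, 11, 12, 13, 14, 15, 16].

Area of each hull facet:
  f1: (p16, p9, p11) → 130.4862
  f2: (p7, p11, p15) → 119.4600
  f3: (p7, p12, p11) → 97.5119
  f4: (p7, p1, p12) → 39.8628
  f5: (p14, p1, p12) → 88.4467
  f6: (p6, p16, p11) → 73.1429
  f7: (p8, p1, p15) → 32.5076
  f8: (p8, p7, p15) → 21.0510
  f9: (p8, p7, p1) → 1.2850
  f10: (p13, p14, p12) → 8.1138
  f11: (p13, p12, p11) → 80.3762
  f12: (p13, p9, p11) → 121.8726
  f13: (p13, p14, p9) → 13.0450
  f14: (p5, p11, p15) → 33.3266
  f15: (p5, p6, p11) → 97.1381
  f16: (p2, p6, p16) → 36.7581
  f17: (p2, p16, p9) → 79.7773
  f18: (p2, p5, p6) → 50.3943
  f19: (p2, p14, p9) → 98.5456
  f20: (p2, p14, p1) → 77.2149
  f21: (p2, p1, p15) → 54.7871
  f22: (p2, p5, p15) → 19.7496
Σ area = 1374.853

Euler characteristic 13−33+22 = 2 ✓

facets=22 area=1374.853


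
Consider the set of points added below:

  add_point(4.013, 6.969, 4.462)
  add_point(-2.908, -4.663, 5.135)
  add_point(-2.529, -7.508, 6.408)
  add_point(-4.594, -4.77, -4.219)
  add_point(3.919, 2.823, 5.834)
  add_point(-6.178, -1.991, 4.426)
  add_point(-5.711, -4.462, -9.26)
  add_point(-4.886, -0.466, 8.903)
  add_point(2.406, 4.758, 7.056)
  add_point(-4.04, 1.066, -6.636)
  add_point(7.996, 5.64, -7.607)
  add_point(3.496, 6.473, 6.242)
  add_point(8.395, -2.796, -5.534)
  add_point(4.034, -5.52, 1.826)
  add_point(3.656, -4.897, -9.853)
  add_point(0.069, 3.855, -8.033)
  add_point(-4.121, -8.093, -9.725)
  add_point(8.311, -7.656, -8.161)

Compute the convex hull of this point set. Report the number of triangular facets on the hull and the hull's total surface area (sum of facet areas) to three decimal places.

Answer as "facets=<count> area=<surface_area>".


Extreme-point indices: [0, 2, 4, 5, 6, 7, 8, 9, 10, 11, 12, 13, 14, 15, 16, 17] — 16 of 18 on the boundary.

Triangle areas on the boundary:
  f1: (p2, p16, p5) → 53.2753
  f2: (p7, p2, p5) → 16.7287
  f3: (p7, p9, p5) → 19.3882
  f4: (p17, p2, p16) → 99.1398
  f5: (p6, p16, p5) → 26.5787
  f6: (p6, p9, p5) → 36.7777
  f7: (p10, p0, p12) → 55.2251
  f8: (p10, p17, p12) → 16.1783
  f9: (p11, p0, p12) → 11.8126
  f10: (p11, p4, p12) → 20.8595
  f11: (p11, p9, p0) → 12.8468
  f12: (p11, p7, p9) → 82.4553
  f13: (p13, p4, p2) → 38.1501
  f14: (p13, p17, p2) → 29.5676
  f15: (p13, p4, p12) → 41.3939
  f16: (p13, p17, p12) → 24.6371
  f17: (p15, p9, p0) → 34.5394
  f18: (p15, p10, p0) → 50.5763
  f19: (p15, p6, p9) → 13.4557
  f20: (p8, p11, p7) → 3.9674
  f21: (p8, p11, p4) → 2.9838
  f22: (p8, p7, p2) → 35.0808
  f23: (p8, p4, p2) → 16.0301
  f24: (p14, p15, p10) → 38.7214
  f25: (p14, p17, p16) → 19.5889
  f26: (p14, p10, p17) → 32.8284
  f27: (p14, p6, p16) → 16.7755
  f28: (p14, p15, p6) → 40.9551
Σ area = 890.518

Euler characteristic 16−42+28 = 2 ✓

facets=28 area=890.518


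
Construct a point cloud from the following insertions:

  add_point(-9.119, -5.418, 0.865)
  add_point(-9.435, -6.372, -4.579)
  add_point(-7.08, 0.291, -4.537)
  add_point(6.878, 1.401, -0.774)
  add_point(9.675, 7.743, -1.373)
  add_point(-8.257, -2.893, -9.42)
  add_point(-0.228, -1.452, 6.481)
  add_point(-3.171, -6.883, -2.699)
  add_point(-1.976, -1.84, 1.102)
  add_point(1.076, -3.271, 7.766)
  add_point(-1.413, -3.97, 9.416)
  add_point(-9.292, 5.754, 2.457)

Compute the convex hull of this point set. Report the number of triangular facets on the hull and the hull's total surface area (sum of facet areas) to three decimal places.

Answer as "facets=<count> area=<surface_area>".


Extreme-point indices: [0, 1, 3, 4, 5, 7, 9, 10, 11] — 9 of 12 on the boundary.

Triangle areas on the boundary:
  f1: (p11, p10, p4) → 129.3142
  f2: (p5, p7, p1) → 19.8546
  f3: (p5, p11, p1) → 42.3960
  f4: (p5, p11, p4) → 141.2218
  f5: (p3, p5, p4) → 53.5088
  f6: (p3, p5, p7) → 59.3939
  f7: (p0, p11, p1) → 29.7171
  f8: (p0, p11, p10) → 63.9044
  f9: (p0, p7, p1) → 17.1852
  f10: (p0, p10, p7) → 40.5748
  f11: (p9, p10, p7) → 18.0632
  f12: (p9, p3, p7) → 62.7815
  f13: (p9, p10, p4) → 12.9444
  f14: (p9, p3, p4) → 30.0738
Σ area = 720.934

Euler characteristic 9−21+14 = 2 ✓

facets=14 area=720.934


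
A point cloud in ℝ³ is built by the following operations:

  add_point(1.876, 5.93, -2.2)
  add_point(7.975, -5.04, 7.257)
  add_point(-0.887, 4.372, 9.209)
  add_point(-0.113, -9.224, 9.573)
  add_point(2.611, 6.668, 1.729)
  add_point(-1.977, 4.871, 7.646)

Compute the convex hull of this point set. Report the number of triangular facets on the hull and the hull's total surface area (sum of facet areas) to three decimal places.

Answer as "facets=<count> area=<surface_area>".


facets=8 area=321.323

Points on the hull: [0, 1, 2, 3, 4, 5] (6 of 6).

Triangle areas on the boundary:
  f1: (p0, p3, p5) → 75.0493
  f2: (p0, p3, p1) → 73.2512
  f3: (p4, p0, p5) → 12.6045
  f4: (p4, p0, p1) → 27.1814
  f5: (p2, p3, p5) → 12.7758
  f6: (p2, p3, p1) → 58.5987
  f7: (p2, p4, p5) → 7.1342
  f8: (p2, p4, p1) → 54.7283
Σ area = 321.323

Euler characteristic 6−12+8 = 2 ✓


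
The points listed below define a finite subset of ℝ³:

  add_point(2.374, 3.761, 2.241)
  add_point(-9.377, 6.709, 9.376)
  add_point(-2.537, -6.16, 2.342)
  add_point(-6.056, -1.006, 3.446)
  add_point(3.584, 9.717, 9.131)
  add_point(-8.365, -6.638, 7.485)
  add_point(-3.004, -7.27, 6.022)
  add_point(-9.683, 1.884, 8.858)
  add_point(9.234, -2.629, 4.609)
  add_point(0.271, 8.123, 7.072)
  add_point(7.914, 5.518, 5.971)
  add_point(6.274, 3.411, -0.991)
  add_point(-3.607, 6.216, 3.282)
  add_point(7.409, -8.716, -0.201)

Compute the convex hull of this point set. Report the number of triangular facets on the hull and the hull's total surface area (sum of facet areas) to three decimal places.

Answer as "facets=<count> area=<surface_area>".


Hull vertices (12/14): indices [1, 2, 3, 4, 5, 6, 7, 8, 10, 11, 12, 13].

Facet areas (half cross-product norm):
  f1: (p13, p11, p8) → 34.8070
  f2: (p5, p4, p7) → 62.5300
  f3: (p5, p4, p8) → 126.9384
  f4: (p12, p11, p4) → 52.0509
  f5: (p10, p4, p8) → 17.9451
  f6: (p10, p11, p8) → 28.6830
  f7: (p10, p11, p4) → 22.4389
  f8: (p6, p13, p8) → 47.6724
  f9: (p6, p5, p8) → 17.5317
  f10: (p6, p5, p13) → 9.1279
  f11: (p1, p4, p7) → 31.0249
  f12: (p1, p12, p4) → 41.5979
  f13: (p2, p5, p13) → 21.8654
  f14: (p2, p13, p11) → 61.3427
  f15: (p3, p2, p5) → 21.6394
  f16: (p3, p5, p7) → 25.0796
  f17: (p3, p12, p11) → 42.3647
  f18: (p3, p2, p11) → 41.9206
  f19: (p3, p1, p7) → 15.4631
  f20: (p3, p1, p12) → 31.5357
Σ area = 753.559

Euler characteristic 12−30+20 = 2 ✓

facets=20 area=753.559


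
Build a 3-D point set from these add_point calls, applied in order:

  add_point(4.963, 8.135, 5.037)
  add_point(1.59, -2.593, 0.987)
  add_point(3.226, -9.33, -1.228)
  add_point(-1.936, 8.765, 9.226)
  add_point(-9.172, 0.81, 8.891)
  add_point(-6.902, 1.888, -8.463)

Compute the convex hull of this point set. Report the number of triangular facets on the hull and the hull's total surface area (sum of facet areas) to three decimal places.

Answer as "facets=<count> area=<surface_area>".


Points on the hull: [0, 2, 3, 4, 5] (5 of 6).

Area of each hull facet:
  f1: (p5, p2, p4) → 135.2609
  f2: (p5, p2, p0) → 141.2606
  f3: (p3, p2, p4) → 101.8760
  f4: (p3, p2, p0) → 74.3701
  f5: (p3, p5, p4) → 93.8395
  f6: (p3, p5, p0) → 76.2768
Σ area = 622.884

Check V−E+F: 5 − 9 + 6 = 2.

facets=6 area=622.884


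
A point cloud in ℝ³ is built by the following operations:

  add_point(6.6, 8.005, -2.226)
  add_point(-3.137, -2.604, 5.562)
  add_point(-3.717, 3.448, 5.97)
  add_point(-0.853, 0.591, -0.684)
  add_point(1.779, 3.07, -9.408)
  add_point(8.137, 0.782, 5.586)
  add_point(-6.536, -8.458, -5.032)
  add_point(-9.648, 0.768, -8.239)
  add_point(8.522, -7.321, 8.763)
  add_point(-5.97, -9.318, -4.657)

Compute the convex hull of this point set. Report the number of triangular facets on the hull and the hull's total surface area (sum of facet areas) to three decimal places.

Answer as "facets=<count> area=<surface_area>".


facets=14 area=835.272

9 of the 10 inputs are extreme points: [0, 1, 2, 4, 5, 6, 7, 8, 9].

Area of each hull facet:
  f1: (p4, p0, p7) → 50.5990
  f2: (p4, p0, p8) → 94.1815
  f3: (p2, p0, p7) → 106.7999
  f4: (p9, p4, p8) → 148.0460
  f5: (p5, p0, p8) → 20.7694
  f6: (p5, p2, p8) → 51.4627
  f7: (p5, p2, p0) → 63.0241
  f8: (p6, p4, p7) → 59.8138
  f9: (p6, p9, p4) → 7.3933
  f10: (p1, p2, p8) → 35.6982
  f11: (p1, p9, p8) → 79.6430
  f12: (p1, p6, p9) → 6.8741
  f13: (p1, p2, p7) → 46.7011
  f14: (p1, p6, p7) → 64.2658
Σ area = 835.272

Check V−E+F: 9 − 21 + 14 = 2.


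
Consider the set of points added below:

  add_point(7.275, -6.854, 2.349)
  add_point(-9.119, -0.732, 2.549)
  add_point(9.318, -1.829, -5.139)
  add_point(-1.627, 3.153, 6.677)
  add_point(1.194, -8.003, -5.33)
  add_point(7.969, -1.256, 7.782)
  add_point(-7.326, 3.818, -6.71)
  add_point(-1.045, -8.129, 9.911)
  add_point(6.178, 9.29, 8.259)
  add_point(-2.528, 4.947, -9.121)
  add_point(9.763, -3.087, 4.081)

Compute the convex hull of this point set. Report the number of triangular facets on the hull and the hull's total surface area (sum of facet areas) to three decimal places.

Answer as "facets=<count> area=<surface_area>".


facets=18 area=973.420

Hull vertices (11/11): indices [0, 1, 2, 3, 4, 5, 6, 7, 8, 9, 10].

Facet areas (half cross-product norm):
  f1: (p7, p4, p1) → 89.8356
  f2: (p6, p4, p1) → 72.2138
  f3: (p6, p4, p9) → 38.2891
  f4: (p6, p8, p1) → 99.7980
  f5: (p6, p9, p8) → 54.5936
  f6: (p2, p4, p9) → 67.0941
  f7: (p2, p8, p10) → 62.1883
  f8: (p2, p9, p8) → 122.2223
  f9: (p3, p8, p1) → 16.0318
  f10: (p3, p7, p1) → 53.6313
  f11: (p3, p7, p8) → 51.0100
  f12: (p5, p8, p10) → 20.8202
  f13: (p5, p7, p10) → 25.3214
  f14: (p5, p7, p8) → 55.2062
  f15: (p0, p7, p10) → 26.6436
  f16: (p0, p7, p4) → 55.7158
  f17: (p0, p2, p10) → 21.6618
  f18: (p0, p2, p4) → 41.1429
Σ area = 973.420

Check V−E+F: 11 − 27 + 18 = 2.


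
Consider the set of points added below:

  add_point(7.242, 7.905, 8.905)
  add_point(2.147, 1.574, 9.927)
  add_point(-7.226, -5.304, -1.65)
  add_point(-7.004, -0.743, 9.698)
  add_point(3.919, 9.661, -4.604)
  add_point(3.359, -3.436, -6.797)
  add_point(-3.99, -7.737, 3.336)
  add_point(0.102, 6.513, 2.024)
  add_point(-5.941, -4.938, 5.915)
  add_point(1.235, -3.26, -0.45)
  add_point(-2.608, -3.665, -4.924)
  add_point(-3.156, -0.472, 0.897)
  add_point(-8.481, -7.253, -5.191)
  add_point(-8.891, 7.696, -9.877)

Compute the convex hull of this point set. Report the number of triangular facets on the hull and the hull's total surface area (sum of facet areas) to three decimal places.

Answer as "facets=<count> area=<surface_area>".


facets=14 area=991.679

Hull vertices (9/14): indices [0, 1, 3, 4, 5, 6, 8, 12, 13].

Per-facet area ½‖(b−a)×(c−a)‖:
  f1: (p4, p0, p13) → 81.1070
  f2: (p5, p4, p13) → 90.2833
  f3: (p5, p4, p0) → 93.0880
  f4: (p3, p0, p13) → 175.8426
  f5: (p12, p5, p13) → 93.6394
  f6: (p12, p5, p6) → 57.5190
  f7: (p12, p3, p13) → 127.1450
  f8: (p1, p3, p0) → 23.7339
  f9: (p1, p3, p6) → 46.5882
  f10: (p1, p5, p0) → 71.5439
  f11: (p1, p5, p6) → 85.2329
  f12: (p8, p3, p6) → 3.4896
  f13: (p8, p12, p6) → 19.7625
  f14: (p8, p12, p3) → 22.7039
Σ area = 991.679

Euler characteristic 9−21+14 = 2 ✓


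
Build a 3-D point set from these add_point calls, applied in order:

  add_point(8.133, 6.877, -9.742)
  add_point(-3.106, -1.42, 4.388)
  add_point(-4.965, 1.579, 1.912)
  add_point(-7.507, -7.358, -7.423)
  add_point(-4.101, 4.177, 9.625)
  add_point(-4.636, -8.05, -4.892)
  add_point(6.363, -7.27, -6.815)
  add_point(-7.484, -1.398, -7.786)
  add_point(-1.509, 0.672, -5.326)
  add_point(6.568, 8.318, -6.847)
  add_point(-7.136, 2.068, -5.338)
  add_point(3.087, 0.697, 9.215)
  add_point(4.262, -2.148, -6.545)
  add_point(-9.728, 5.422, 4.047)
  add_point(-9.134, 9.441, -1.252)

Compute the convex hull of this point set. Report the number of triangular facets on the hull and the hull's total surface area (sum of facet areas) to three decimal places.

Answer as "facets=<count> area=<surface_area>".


facets=18 area=1004.749

Hull vertices (11/15): indices [0, 1, 3, 4, 5, 6, 7, 9, 11, 13, 14].

Area of each hull facet:
  f1: (p11, p6, p5) → 97.2268
  f2: (p11, p9, p4) → 72.3882
  f3: (p11, p6, p0) → 128.9909
  f4: (p11, p9, p0) → 25.2865
  f5: (p3, p4, p13) → 67.1220
  f6: (p3, p4, p5) → 33.7817
  f7: (p3, p6, p5) → 17.3947
  f8: (p3, p6, p0) → 100.3194
  f9: (p3, p7, p0) → 46.7293
  f10: (p14, p7, p0) → 110.5575
  f11: (p14, p9, p0) → 21.2464
  f12: (p14, p3, p13) → 57.5591
  f13: (p14, p3, p7) → 22.0246
  f14: (p14, p4, p13) → 21.7565
  f15: (p14, p9, p4) → 108.6817
  f16: (p1, p4, p5) → 14.3506
  f17: (p1, p11, p5) → 31.9831
  f18: (p1, p11, p4) → 27.3504
Σ area = 1004.749

Check V−E+F: 11 − 27 + 18 = 2.


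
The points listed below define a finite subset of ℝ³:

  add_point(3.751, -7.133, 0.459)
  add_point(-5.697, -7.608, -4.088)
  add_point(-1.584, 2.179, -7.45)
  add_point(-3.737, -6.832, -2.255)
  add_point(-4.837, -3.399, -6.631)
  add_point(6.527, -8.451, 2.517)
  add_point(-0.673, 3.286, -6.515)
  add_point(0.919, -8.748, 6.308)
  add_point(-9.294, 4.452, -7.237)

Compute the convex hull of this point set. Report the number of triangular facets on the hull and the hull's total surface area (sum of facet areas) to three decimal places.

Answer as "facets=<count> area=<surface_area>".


7 of the 9 inputs are extreme points: [1, 2, 4, 5, 6, 7, 8].

Triangle areas on the boundary:
  f1: (p1, p7, p8) → 72.1713
  f2: (p1, p7, p5) → 41.9045
  f3: (p6, p7, p8) → 74.8138
  f4: (p6, p2, p8) → 6.5355
  f5: (p6, p7, p5) → 55.7729
  f6: (p6, p2, p5) → 14.0569
  f7: (p4, p2, p8) → 25.4023
  f8: (p4, p1, p8) → 16.5427
  f9: (p4, p2, p5) → 50.2405
  f10: (p4, p1, p5) → 34.3959
Σ area = 391.836

Check V−E+F: 7 − 15 + 10 = 2.

facets=10 area=391.836


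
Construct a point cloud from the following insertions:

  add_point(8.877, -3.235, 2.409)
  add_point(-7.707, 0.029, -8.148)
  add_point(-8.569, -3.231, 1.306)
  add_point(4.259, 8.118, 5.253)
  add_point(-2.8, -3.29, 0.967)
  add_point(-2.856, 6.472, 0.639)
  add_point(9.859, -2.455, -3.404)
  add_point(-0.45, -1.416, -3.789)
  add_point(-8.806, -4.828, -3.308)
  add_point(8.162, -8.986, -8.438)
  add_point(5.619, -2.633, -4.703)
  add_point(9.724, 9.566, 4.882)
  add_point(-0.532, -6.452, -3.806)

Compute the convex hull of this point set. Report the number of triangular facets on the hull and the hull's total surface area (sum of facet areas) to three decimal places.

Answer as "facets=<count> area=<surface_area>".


10 of the 13 inputs are extreme points: [0, 1, 2, 3, 5, 6, 8, 9, 11, 12].

Area of each hull facet:
  f1: (p1, p11, p6) → 134.0177
  f2: (p0, p11, p6) → 38.8068
  f3: (p0, p3, p11) → 35.3008
  f4: (p9, p1, p8) → 62.1391
  f5: (p9, p1, p6) → 74.9967
  f6: (p9, p0, p6) → 22.3610
  f7: (p5, p3, p11) → 14.4117
  f8: (p5, p1, p11) → 55.7992
  f9: (p2, p0, p3) → 102.9229
  f10: (p2, p5, p3) → 40.7047
  f11: (p2, p1, p8) → 15.3901
  f12: (p2, p5, p1) → 52.3957
  f13: (p12, p9, p0) → 55.2583
  f14: (p12, p2, p0) → 56.5253
  f15: (p12, p9, p8) → 17.6194
  f16: (p12, p2, p8) → 20.5927
Σ area = 799.242

Euler characteristic 10−24+16 = 2 ✓

facets=16 area=799.242


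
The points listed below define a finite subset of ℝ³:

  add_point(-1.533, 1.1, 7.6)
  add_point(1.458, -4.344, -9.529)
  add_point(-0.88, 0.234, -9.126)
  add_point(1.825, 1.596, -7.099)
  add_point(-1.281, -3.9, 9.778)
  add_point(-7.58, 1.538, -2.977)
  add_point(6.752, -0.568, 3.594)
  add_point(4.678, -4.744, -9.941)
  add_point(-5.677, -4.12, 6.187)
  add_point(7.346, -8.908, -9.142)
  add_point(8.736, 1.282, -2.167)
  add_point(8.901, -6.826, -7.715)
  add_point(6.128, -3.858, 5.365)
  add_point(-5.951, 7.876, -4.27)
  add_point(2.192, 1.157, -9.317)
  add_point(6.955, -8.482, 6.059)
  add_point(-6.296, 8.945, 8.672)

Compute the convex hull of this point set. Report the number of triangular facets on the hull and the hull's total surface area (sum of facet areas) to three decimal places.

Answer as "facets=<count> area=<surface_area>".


Hull vertices (15/17): indices [1, 2, 4, 5, 6, 7, 8, 9, 10, 11, 12, 13, 14, 15, 16].

Area of each hull facet:
  f1: (p13, p16, p5) → 43.0067
  f2: (p8, p16, p5) → 67.9405
  f3: (p8, p4, p16) → 37.5409
  f4: (p1, p8, p5) → 68.8339
  f5: (p15, p8, p4) → 26.6247
  f6: (p12, p4, p16) → 57.4995
  f7: (p12, p6, p16) → 31.2696
  f8: (p12, p15, p4) → 20.4241
  f9: (p12, p15, p6) → 4.1806
  f10: (p10, p13, p16) → 105.1882
  f11: (p10, p6, p16) → 50.5195
  f12: (p10, p14, p13) → 56.1206
  f13: (p10, p14, p11) → 43.3113
  f14: (p10, p15, p11) → 61.1129
  f15: (p10, p15, p6) → 22.2421
  f16: (p9, p1, p8) → 61.6748
  f17: (p9, p15, p8) → 101.5566
  f18: (p9, p15, p11) → 19.6921
  f19: (p2, p14, p13) → 15.9897
  f20: (p2, p13, p5) → 30.1791
  f21: (p2, p1, p5) → 20.3871
  f22: (p7, p9, p1) → 6.5177
  f23: (p7, p2, p1) → 6.9587
  f24: (p7, p2, p14) → 10.2720
  f25: (p7, p14, p11) → 12.8931
  f26: (p7, p9, p11) → 7.2308
Σ area = 989.167

Euler: V−E+F = 15−39+26 = 2.

facets=26 area=989.167


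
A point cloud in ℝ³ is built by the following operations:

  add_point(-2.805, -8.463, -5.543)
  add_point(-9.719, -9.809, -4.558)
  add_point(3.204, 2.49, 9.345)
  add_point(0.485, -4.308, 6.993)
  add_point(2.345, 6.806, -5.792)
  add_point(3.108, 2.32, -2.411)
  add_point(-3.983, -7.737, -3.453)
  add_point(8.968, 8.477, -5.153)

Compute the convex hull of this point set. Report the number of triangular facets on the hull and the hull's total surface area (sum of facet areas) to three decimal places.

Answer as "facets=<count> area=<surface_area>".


facets=8 area=589.634

Extreme-point indices: [0, 1, 2, 3, 4, 7] — 6 of 8 on the boundary.

Triangle areas on the boundary:
  f1: (p2, p4, p1) → 157.1138
  f2: (p2, p4, p7) → 53.9187
  f3: (p3, p2, p1) → 42.7689
  f4: (p3, p2, p7) → 63.2825
  f5: (p0, p4, p1) → 49.8922
  f6: (p0, p4, p7) → 46.6048
  f7: (p0, p3, p1) → 47.7354
  f8: (p0, p3, p7) → 128.3181
Σ area = 589.634

Euler: V−E+F = 6−12+8 = 2.


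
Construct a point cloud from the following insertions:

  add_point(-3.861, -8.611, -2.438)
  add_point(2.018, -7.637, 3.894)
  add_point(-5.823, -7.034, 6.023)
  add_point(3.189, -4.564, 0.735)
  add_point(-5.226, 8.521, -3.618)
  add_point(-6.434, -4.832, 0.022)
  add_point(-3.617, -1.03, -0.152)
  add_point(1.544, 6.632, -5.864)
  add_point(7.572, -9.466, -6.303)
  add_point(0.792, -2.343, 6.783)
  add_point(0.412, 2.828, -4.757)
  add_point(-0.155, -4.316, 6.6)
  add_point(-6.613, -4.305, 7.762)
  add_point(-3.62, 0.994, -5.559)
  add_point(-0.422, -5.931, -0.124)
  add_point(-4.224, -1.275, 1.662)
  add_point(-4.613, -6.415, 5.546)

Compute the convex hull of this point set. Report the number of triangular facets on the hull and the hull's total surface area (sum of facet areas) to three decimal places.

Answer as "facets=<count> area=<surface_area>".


Points on the hull: [0, 1, 2, 4, 5, 7, 8, 9, 11, 12, 13] (11 of 17).

Per-facet area ½‖(b−a)×(c−a)‖:
  f1: (p9, p4, p12) → 62.2108
  f2: (p5, p4, p12) → 52.8363
  f3: (p5, p2, p12) → 10.5115
  f4: (p5, p2, p0) → 16.4899
  f5: (p13, p0, p8) → 61.0234
  f6: (p13, p5, p4) → 30.7711
  f7: (p13, p5, p0) → 22.1737
  f8: (p7, p9, p8) → 115.3412
  f9: (p7, p9, p4) → 56.6815
  f10: (p7, p13, p8) → 58.6747
  f11: (p7, p13, p4) → 25.3124
  f12: (p1, p9, p8) → 27.9367
  f13: (p1, p0, p8) → 48.2468
  f14: (p1, p2, p0) → 31.5937
  f15: (p11, p9, p12) → 6.5778
  f16: (p11, p1, p9) → 4.6472
  f17: (p11, p2, p12) → 10.3269
  f18: (p11, p1, p2) → 15.1361
Σ area = 656.492

Check V−E+F: 11 − 27 + 18 = 2.

facets=18 area=656.492


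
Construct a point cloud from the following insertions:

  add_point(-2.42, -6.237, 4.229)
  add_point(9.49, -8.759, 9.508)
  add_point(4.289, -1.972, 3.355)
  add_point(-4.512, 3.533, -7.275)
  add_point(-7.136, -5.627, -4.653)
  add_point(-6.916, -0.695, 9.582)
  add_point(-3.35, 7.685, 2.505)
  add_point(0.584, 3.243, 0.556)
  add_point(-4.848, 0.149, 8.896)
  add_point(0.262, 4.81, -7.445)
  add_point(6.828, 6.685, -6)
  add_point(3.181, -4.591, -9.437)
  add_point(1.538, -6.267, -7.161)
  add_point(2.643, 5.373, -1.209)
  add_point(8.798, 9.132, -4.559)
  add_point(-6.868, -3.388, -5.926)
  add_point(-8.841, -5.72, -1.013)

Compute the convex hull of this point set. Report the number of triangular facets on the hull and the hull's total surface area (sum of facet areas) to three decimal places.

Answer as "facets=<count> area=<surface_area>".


facets=24 area=1043.855

14 of the 17 inputs are extreme points: [0, 1, 3, 4, 5, 6, 8, 9, 10, 11, 12, 14, 15, 16].

Per-facet area ½‖(b−a)×(c−a)‖:
  f1: (p11, p14, p1) → 155.2376
  f2: (p0, p1, p16) → 16.0084
  f3: (p0, p5, p16) → 36.9990
  f4: (p0, p5, p1) → 55.8363
  f5: (p6, p5, p16) → 67.2832
  f6: (p6, p14, p1) → 149.8426
  f7: (p12, p11, p1) → 26.7780
  f8: (p3, p6, p14) → 71.4159
  f9: (p3, p6, p16) → 63.4125
  f10: (p8, p5, p1) → 16.4787
  f11: (p8, p6, p1) → 80.6842
  f12: (p8, p6, p5) → 9.4033
  f13: (p4, p1, p16) → 42.7696
  f14: (p4, p12, p1) → 83.1108
  f15: (p4, p12, p11) → 11.3917
  f16: (p9, p3, p14) → 9.3030
  f17: (p9, p3, p11) → 24.8049
  f18: (p15, p3, p11) → 38.5333
  f19: (p15, p4, p11) → 13.6887
  f20: (p15, p3, p16) → 16.5696
  f21: (p15, p4, p16) → 4.4810
  f22: (p10, p11, p14) → 7.7516
  f23: (p10, p9, p14) → 7.0276
  f24: (p10, p9, p11) → 35.0431
Σ area = 1043.855

Euler characteristic 14−36+24 = 2 ✓


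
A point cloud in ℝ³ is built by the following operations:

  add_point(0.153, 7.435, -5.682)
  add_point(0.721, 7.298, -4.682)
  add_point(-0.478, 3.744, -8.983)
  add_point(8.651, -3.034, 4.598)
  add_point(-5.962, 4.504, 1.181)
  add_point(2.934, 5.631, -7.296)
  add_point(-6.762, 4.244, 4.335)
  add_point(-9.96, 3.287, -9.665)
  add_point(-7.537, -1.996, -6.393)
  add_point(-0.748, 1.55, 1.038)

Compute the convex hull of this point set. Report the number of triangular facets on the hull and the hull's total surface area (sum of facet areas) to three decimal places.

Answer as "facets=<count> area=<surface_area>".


Hull vertices (8/10): indices [0, 1, 2, 3, 5, 6, 7, 8].

Facet areas (half cross-product norm):
  f1: (p6, p1, p3) → 92.7050
  f2: (p6, p0, p7) → 69.9248
  f3: (p6, p1, p0) → 6.5154
  f4: (p8, p2, p7) → 29.6237
  f5: (p8, p2, p3) → 83.6372
  f6: (p8, p6, p7) → 41.4211
  f7: (p8, p6, p3) → 104.8755
  f8: (p5, p0, p7) → 20.2347
  f9: (p5, p2, p7) → 10.6523
  f10: (p5, p1, p0) → 2.1324
  f11: (p5, p1, p3) → 30.0010
  f12: (p5, p2, p3) → 31.4606
Σ area = 523.184

Check V−E+F: 8 − 18 + 12 = 2.

facets=12 area=523.184


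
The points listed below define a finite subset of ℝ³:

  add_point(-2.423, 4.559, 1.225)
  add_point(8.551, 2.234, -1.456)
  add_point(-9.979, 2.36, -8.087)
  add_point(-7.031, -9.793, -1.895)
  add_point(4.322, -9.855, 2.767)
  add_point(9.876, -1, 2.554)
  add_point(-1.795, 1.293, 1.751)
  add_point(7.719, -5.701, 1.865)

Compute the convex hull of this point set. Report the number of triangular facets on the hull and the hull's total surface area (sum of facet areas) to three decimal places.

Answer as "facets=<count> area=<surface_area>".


facets=12 area=578.370

Extreme-point indices: [0, 1, 2, 3, 4, 5, 6, 7] — 8 of 8 on the boundary.

Triangle areas on the boundary:
  f1: (p3, p0, p2) → 80.7980
  f2: (p1, p0, p2) → 65.1546
  f3: (p1, p0, p5) → 30.1492
  f4: (p1, p3, p2) → 128.4288
  f5: (p6, p3, p4) → 68.7484
  f6: (p6, p3, p0) → 14.9491
  f7: (p6, p4, p5) → 58.2390
  f8: (p6, p0, p5) → 18.5674
  f9: (p7, p4, p5) → 5.4301
  f10: (p7, p1, p5) → 13.0245
  f11: (p7, p3, p4) → 28.7094
  f12: (p7, p1, p3) → 66.1718
Σ area = 578.370

Euler: V−E+F = 8−18+12 = 2.
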